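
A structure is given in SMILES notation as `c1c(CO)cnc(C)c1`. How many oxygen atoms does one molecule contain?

1

Atom tally by fragment:
  pyridine ring core → C:5 H:5 N:1
  (− 2 ring H displaced by substituents)
  + CH2OH → C:1 H:3 O:1
  + CH3 → C:1 H:3
Element totals:
  C: 7
  H: 9
  N: 1
  O: 1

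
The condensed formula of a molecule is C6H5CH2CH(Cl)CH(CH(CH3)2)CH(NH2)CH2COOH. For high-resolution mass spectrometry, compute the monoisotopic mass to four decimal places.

Element totals:
  C: 15
  H: 22
  Cl: 1
  N: 1
  O: 2
Molecular formula: C15H22ClNO2.
  M = 15(12.0) + 22(1.007825) + 34.968853 + 14.003074 + 2(15.994915)
    = 180.000000 + 22.172150 + 34.968853 + 14.003074 + 31.989830 = 283.133907

283.1339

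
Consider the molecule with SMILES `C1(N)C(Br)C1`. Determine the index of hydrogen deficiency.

1

Atom tally by fragment:
  cyclopropane ring core → C:3 H:6
  (− 2 ring H displaced by substituents)
  + NH2 → N:1 H:2
  + Br → Br:1
Element totals:
  C: 3
  H: 6
  Br: 1
  N: 1
Molecular formula: C3H6BrN.
DoU = (2C + 2 + N − H − X) / 2 = (2·3 + 2 + 1 − 6 − 1) / 2 = 1.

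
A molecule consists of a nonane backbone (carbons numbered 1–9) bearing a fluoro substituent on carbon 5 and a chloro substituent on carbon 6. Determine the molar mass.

Atom tally by fragment:
  CH3 → C:1 H:3
  CH2 → C:1 H:2
  CH2 → C:1 H:2
  CH2 → C:1 H:2
  CH(F) → C:1 H:1 F:1
  CH(Cl) → C:1 H:1 Cl:1
  CH2 → C:1 H:2
  CH2 → C:1 H:2
  CH3 → C:1 H:3
Element totals:
  C: 9
  H: 18
  Cl: 1
  F: 1
Molecular formula: C9H18ClF.
  M = 9(12.011) + 18(1.008) + 35.45 + 18.998
    = 108.099 + 18.144 + 35.450 + 18.998 = 180.691

180.69 g/mol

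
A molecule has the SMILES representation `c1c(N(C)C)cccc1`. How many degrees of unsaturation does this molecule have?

4

Atom tally by fragment:
  benzene ring core → C:6 H:6
  (− 1 ring H displaced by substituents)
  + N(CH3)2 → N:1 C:2 H:6
Element totals:
  C: 8
  H: 11
  N: 1
Molecular formula: C8H11N.
DoU = (2C + 2 + N − H − X) / 2 = (2·8 + 2 + 1 − 11 − 0) / 2 = 4.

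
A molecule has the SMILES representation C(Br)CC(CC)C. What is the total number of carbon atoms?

6

Atom tally by fragment:
  BrCH2 → C:1 H:2 Br:1
  CH2 → C:1 H:2
  CH(C2H5) → C:3 H:6
  CH3 → C:1 H:3
Element totals:
  C: 6
  H: 13
  Br: 1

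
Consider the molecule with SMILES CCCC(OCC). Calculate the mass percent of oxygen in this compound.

Atom tally by fragment:
  CH3 → C:1 H:3
  CH2 → C:1 H:2
  CH2 → C:1 H:2
  CH2OC2H5 → C:3 H:7 O:1
Element totals:
  C: 6
  H: 14
  O: 1
Molecular formula: C6H14O.
Molar mass = 102.177 g/mol.
Mass from O: 1 × 15.999 = 15.999 g/mol.
%O = 15.999 / 102.177 × 100 = 15.66%.

15.66%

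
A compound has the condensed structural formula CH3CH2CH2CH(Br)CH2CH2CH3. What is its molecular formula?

C7H15Br

Element totals:
  C: 7
  H: 15
  Br: 1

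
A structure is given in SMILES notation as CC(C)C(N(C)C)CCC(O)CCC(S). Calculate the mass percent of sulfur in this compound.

Atom tally by fragment:
  CH3 → C:1 H:3
  CH(CH3) → C:2 H:4
  CH(N(CH3)2) → C:3 H:7 N:1
  CH2 → C:1 H:2
  CH2 → C:1 H:2
  CH(OH) → C:1 H:2 O:1
  CH2 → C:1 H:2
  CH2 → C:1 H:2
  CH2SH → C:1 H:3 S:1
Element totals:
  C: 12
  H: 27
  N: 1
  O: 1
  S: 1
Molecular formula: C12H27NOS.
Molar mass = 233.414 g/mol.
Mass from S: 1 × 32.06 = 32.060 g/mol.
%S = 32.060 / 233.414 × 100 = 13.74%.

13.74%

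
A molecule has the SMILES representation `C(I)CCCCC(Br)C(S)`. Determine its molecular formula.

Atom tally by fragment:
  ICH2 → C:1 H:2 I:1
  CH2 → C:1 H:2
  CH2 → C:1 H:2
  CH2 → C:1 H:2
  CH2 → C:1 H:2
  CH(Br) → C:1 H:1 Br:1
  CH2SH → C:1 H:3 S:1
Element totals:
  C: 7
  H: 14
  Br: 1
  I: 1
  S: 1

C7H14BrIS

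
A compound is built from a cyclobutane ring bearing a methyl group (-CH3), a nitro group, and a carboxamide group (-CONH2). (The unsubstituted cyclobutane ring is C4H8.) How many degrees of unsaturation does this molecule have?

Atom tally by fragment:
  cyclobutane ring core → C:4 H:8
  (− 3 ring H displaced by substituents)
  + CH3 → C:1 H:3
  + NO2 → N:1 O:2
  + CONH2 → C:1 H:2 O:1 N:1
Element totals:
  C: 6
  H: 10
  N: 2
  O: 3
Molecular formula: C6H10N2O3.
DoU = (2C + 2 + N − H − X) / 2 = (2·6 + 2 + 2 − 10 − 0) / 2 = 3.

3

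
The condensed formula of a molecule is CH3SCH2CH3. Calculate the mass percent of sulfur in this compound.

Atom tally by fragment:
  CH3SCH2 → C:2 H:5 S:1
  CH3 → C:1 H:3
Element totals:
  C: 3
  H: 8
  S: 1
Molecular formula: C3H8S.
Molar mass = 76.157 g/mol.
Mass from S: 1 × 32.06 = 32.060 g/mol.
%S = 32.060 / 76.157 × 100 = 42.10%.

42.10%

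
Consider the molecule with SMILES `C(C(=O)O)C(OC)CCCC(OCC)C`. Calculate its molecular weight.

218.29 g/mol

Atom tally by fragment:
  HOOCCH2 → C:2 H:3 O:2
  CH(OCH3) → C:2 H:4 O:1
  CH2 → C:1 H:2
  CH2 → C:1 H:2
  CH2 → C:1 H:2
  CH(OC2H5) → C:3 H:6 O:1
  CH3 → C:1 H:3
Element totals:
  C: 11
  H: 22
  O: 4
Molecular formula: C11H22O4.
  M = 11(12.011) + 22(1.008) + 4(15.999)
    = 132.121 + 22.176 + 63.996 = 218.293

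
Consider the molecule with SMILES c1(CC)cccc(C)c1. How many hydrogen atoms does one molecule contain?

Atom tally by fragment:
  benzene ring core → C:6 H:6
  (− 2 ring H displaced by substituents)
  + C2H5 → C:2 H:5
  + CH3 → C:1 H:3
Element totals:
  C: 9
  H: 12

12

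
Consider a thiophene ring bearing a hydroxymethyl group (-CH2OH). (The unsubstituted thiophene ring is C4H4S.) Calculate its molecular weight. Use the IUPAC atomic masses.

114.16 g/mol

Atom tally by fragment:
  thiophene ring core → C:4 H:4 S:1
  (− 1 ring H displaced by substituents)
  + CH2OH → C:1 H:3 O:1
Element totals:
  C: 5
  H: 6
  O: 1
  S: 1
Molecular formula: C5H6OS.
  M = 5(12.011) + 6(1.008) + 15.999 + 32.06
    = 60.055 + 6.048 + 15.999 + 32.060 = 114.162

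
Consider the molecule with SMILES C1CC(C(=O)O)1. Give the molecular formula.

Atom tally by fragment:
  cyclopropane ring core → C:3 H:6
  (− 1 ring H displaced by substituents)
  + COOH → C:1 H:1 O:2
Element totals:
  C: 4
  H: 6
  O: 2

C4H6O2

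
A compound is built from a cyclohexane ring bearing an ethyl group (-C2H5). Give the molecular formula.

Atom tally by fragment:
  cyclohexane ring core → C:6 H:12
  (− 1 ring H displaced by substituents)
  + C2H5 → C:2 H:5
Element totals:
  C: 8
  H: 16

C8H16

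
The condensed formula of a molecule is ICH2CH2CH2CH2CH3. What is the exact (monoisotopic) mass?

Element totals:
  C: 5
  H: 11
  I: 1
Molecular formula: C5H11I.
  M = 5(12.0) + 11(1.007825) + 126.904472
    = 60.000000 + 11.086075 + 126.904472 = 197.990547

197.9905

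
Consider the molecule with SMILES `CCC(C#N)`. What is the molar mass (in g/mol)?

69.11 g/mol

Atom tally by fragment:
  CH3 → C:1 H:3
  CH2 → C:1 H:2
  CH2CN → C:2 H:2 N:1
Element totals:
  C: 4
  H: 7
  N: 1
Molecular formula: C4H7N.
  M = 4(12.011) + 7(1.008) + 14.007
    = 48.044 + 7.056 + 14.007 = 69.107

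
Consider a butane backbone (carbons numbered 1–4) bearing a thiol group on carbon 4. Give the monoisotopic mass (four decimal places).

Atom tally by fragment:
  CH3 → C:1 H:3
  CH2 → C:1 H:2
  CH2 → C:1 H:2
  CH2SH → C:1 H:3 S:1
Element totals:
  C: 4
  H: 10
  S: 1
Molecular formula: C4H10S.
  M = 4(12.0) + 10(1.007825) + 31.972071
    = 48.000000 + 10.078250 + 31.972071 = 90.050321

90.0503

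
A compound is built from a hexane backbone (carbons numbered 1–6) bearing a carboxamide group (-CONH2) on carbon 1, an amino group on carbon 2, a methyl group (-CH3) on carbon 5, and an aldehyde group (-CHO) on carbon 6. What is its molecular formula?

C9H18N2O2

Atom tally by fragment:
  H2NOCCH2 → C:2 H:4 O:1 N:1
  CH(NH2) → C:1 H:3 N:1
  CH2 → C:1 H:2
  CH2 → C:1 H:2
  CH(CH3) → C:2 H:4
  CH2CHO → C:2 H:3 O:1
Element totals:
  C: 9
  H: 18
  N: 2
  O: 2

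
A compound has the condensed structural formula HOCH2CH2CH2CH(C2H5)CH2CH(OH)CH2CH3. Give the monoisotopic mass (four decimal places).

Element totals:
  C: 10
  H: 22
  O: 2
Molecular formula: C10H22O2.
  M = 10(12.0) + 22(1.007825) + 2(15.994915)
    = 120.000000 + 22.172150 + 31.989830 = 174.161980

174.1620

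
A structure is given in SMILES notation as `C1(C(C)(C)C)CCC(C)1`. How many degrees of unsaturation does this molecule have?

Atom tally by fragment:
  cyclobutane ring core → C:4 H:8
  (− 2 ring H displaced by substituents)
  + C(CH3)3 → C:4 H:9
  + CH3 → C:1 H:3
Element totals:
  C: 9
  H: 18
Molecular formula: C9H18.
DoU = (2C + 2 + N − H − X) / 2 = (2·9 + 2 + 0 − 18 − 0) / 2 = 1.

1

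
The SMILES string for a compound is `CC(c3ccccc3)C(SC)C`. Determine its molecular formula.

C11H16S

Atom tally by fragment:
  CH3 → C:1 H:3
  CH(C6H5) → C:7 H:6
  CH(SCH3) → C:2 H:4 S:1
  CH3 → C:1 H:3
Element totals:
  C: 11
  H: 16
  S: 1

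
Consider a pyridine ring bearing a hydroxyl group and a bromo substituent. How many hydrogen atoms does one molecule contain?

Atom tally by fragment:
  pyridine ring core → C:5 H:5 N:1
  (− 2 ring H displaced by substituents)
  + OH → O:1 H:1
  + Br → Br:1
Element totals:
  C: 5
  H: 4
  Br: 1
  N: 1
  O: 1

4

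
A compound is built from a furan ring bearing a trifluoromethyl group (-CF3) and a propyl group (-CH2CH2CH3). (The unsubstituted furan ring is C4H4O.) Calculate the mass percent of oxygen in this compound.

8.98%

Atom tally by fragment:
  furan ring core → C:4 H:4 O:1
  (− 2 ring H displaced by substituents)
  + CF3 → C:1 F:3
  + CH2CH2CH3 → C:3 H:7
Element totals:
  C: 8
  H: 9
  F: 3
  O: 1
Molecular formula: C8H9F3O.
Molar mass = 178.153 g/mol.
Mass from O: 1 × 15.999 = 15.999 g/mol.
%O = 15.999 / 178.153 × 100 = 8.98%.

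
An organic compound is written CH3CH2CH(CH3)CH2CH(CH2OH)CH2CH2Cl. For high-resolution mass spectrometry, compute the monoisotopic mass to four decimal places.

178.1124

Element totals:
  C: 9
  H: 19
  Cl: 1
  O: 1
Molecular formula: C9H19ClO.
  M = 9(12.0) + 19(1.007825) + 34.968853 + 15.994915
    = 108.000000 + 19.148675 + 34.968853 + 15.994915 = 178.112443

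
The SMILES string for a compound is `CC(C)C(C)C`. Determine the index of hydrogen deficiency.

0

Atom tally by fragment:
  CH3 → C:1 H:3
  CH(CH3) → C:2 H:4
  CH(CH3) → C:2 H:4
  CH3 → C:1 H:3
Element totals:
  C: 6
  H: 14
Molecular formula: C6H14.
DoU = (2C + 2 + N − H − X) / 2 = (2·6 + 2 + 0 − 14 − 0) / 2 = 0.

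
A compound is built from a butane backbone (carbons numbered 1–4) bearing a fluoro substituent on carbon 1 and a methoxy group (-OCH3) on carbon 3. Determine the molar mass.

Atom tally by fragment:
  FCH2 → C:1 H:2 F:1
  CH2 → C:1 H:2
  CH(OCH3) → C:2 H:4 O:1
  CH3 → C:1 H:3
Element totals:
  C: 5
  H: 11
  F: 1
  O: 1
Molecular formula: C5H11FO.
  M = 5(12.011) + 11(1.008) + 18.998 + 15.999
    = 60.055 + 11.088 + 18.998 + 15.999 = 106.140

106.14 g/mol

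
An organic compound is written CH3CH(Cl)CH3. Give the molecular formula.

Element totals:
  C: 3
  H: 7
  Cl: 1

C3H7Cl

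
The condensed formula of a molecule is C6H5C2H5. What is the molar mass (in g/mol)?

106.17 g/mol

Atom tally by fragment:
  benzene ring core → C:6 H:6
  (− 1 ring H displaced by substituents)
  + C2H5 → C:2 H:5
Element totals:
  C: 8
  H: 10
Molecular formula: C8H10.
  M = 8(12.011) + 10(1.008)
    = 96.088 + 10.080 = 106.168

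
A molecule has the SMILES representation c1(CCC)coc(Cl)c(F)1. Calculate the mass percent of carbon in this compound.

51.71%

Atom tally by fragment:
  furan ring core → C:4 H:4 O:1
  (− 3 ring H displaced by substituents)
  + CH2CH2CH3 → C:3 H:7
  + Cl → Cl:1
  + F → F:1
Element totals:
  C: 7
  H: 8
  Cl: 1
  F: 1
  O: 1
Molecular formula: C7H8ClFO.
Molar mass = 162.588 g/mol.
Mass from C: 7 × 12.011 = 84.077 g/mol.
%C = 84.077 / 162.588 × 100 = 51.71%.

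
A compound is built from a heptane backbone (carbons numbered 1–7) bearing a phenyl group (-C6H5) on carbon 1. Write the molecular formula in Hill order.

Atom tally by fragment:
  C6H5CH2 → C:7 H:7
  CH2 → C:1 H:2
  CH2 → C:1 H:2
  CH2 → C:1 H:2
  CH2 → C:1 H:2
  CH2 → C:1 H:2
  CH3 → C:1 H:3
Element totals:
  C: 13
  H: 20

C13H20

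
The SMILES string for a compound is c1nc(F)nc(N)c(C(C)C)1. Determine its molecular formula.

Atom tally by fragment:
  pyrimidine ring core → C:4 H:4 N:2
  (− 3 ring H displaced by substituents)
  + F → F:1
  + NH2 → N:1 H:2
  + CH(CH3)2 → C:3 H:7
Element totals:
  C: 7
  H: 10
  F: 1
  N: 3

C7H10FN3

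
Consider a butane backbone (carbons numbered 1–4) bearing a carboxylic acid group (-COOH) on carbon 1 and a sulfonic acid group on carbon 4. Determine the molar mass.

Atom tally by fragment:
  HOOCCH2 → C:2 H:3 O:2
  CH2 → C:1 H:2
  CH2 → C:1 H:2
  CH2SO3H → C:1 H:3 S:1 O:3
Element totals:
  C: 5
  H: 10
  O: 5
  S: 1
Molecular formula: C5H10O5S.
  M = 5(12.011) + 10(1.008) + 5(15.999) + 32.06
    = 60.055 + 10.080 + 79.995 + 32.060 = 182.190

182.19 g/mol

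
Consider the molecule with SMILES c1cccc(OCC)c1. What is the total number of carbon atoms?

8

Atom tally by fragment:
  benzene ring core → C:6 H:6
  (− 1 ring H displaced by substituents)
  + OC2H5 → C:2 H:5 O:1
Element totals:
  C: 8
  H: 10
  O: 1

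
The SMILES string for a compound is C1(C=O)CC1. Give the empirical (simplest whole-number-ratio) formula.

Atom tally by fragment:
  cyclopropane ring core → C:3 H:6
  (− 1 ring H displaced by substituents)
  + CHO → C:1 H:1 O:1
Element totals:
  C: 4
  H: 6
  O: 1
Molecular formula: C4H6O.
gcd of subscripts (4, 6, 1) = 1, so the empirical formula equals the molecular formula.

C4H6O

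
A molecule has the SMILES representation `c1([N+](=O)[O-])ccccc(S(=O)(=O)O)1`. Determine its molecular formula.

C6H5NO5S

Atom tally by fragment:
  benzene ring core → C:6 H:6
  (− 2 ring H displaced by substituents)
  + NO2 → N:1 O:2
  + SO3H → S:1 O:3 H:1
Element totals:
  C: 6
  H: 5
  N: 1
  O: 5
  S: 1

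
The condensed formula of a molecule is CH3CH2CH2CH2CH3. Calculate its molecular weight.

Element totals:
  C: 5
  H: 12
Molecular formula: C5H12.
  M = 5(12.011) + 12(1.008)
    = 60.055 + 12.096 = 72.151

72.15 g/mol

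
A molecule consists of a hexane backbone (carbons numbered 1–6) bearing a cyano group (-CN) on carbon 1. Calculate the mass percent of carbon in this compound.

Atom tally by fragment:
  NCCH2 → C:2 H:2 N:1
  CH2 → C:1 H:2
  CH2 → C:1 H:2
  CH2 → C:1 H:2
  CH2 → C:1 H:2
  CH3 → C:1 H:3
Element totals:
  C: 7
  H: 13
  N: 1
Molecular formula: C7H13N.
Molar mass = 111.188 g/mol.
Mass from C: 7 × 12.011 = 84.077 g/mol.
%C = 84.077 / 111.188 × 100 = 75.62%.

75.62%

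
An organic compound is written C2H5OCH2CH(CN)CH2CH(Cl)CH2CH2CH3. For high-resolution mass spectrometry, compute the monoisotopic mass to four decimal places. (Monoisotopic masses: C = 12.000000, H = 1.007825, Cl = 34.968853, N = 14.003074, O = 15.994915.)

203.1077

Element totals:
  C: 10
  H: 18
  Cl: 1
  N: 1
  O: 1
Molecular formula: C10H18ClNO.
  M = 10(12.0) + 18(1.007825) + 34.968853 + 14.003074 + 15.994915
    = 120.000000 + 18.140850 + 34.968853 + 14.003074 + 15.994915 = 203.107692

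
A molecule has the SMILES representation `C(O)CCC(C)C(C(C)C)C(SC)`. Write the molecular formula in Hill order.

Atom tally by fragment:
  HOCH2 → C:1 H:3 O:1
  CH2 → C:1 H:2
  CH2 → C:1 H:2
  CH(CH3) → C:2 H:4
  CH(CH(CH3)2) → C:4 H:8
  CH2SCH3 → C:2 H:5 S:1
Element totals:
  C: 11
  H: 24
  O: 1
  S: 1

C11H24OS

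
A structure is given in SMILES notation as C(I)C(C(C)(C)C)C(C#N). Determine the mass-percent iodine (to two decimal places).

Atom tally by fragment:
  ICH2 → C:1 H:2 I:1
  CH(C(CH3)3) → C:5 H:10
  CH2CN → C:2 H:2 N:1
Element totals:
  C: 8
  H: 14
  I: 1
  N: 1
Molecular formula: C8H14IN.
Molar mass = 251.111 g/mol.
Mass from I: 1 × 126.904 = 126.904 g/mol.
%I = 126.904 / 251.111 × 100 = 50.54%.

50.54%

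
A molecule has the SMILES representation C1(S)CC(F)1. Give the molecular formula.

Atom tally by fragment:
  cyclopropane ring core → C:3 H:6
  (− 2 ring H displaced by substituents)
  + SH → S:1 H:1
  + F → F:1
Element totals:
  C: 3
  H: 5
  F: 1
  S: 1

C3H5FS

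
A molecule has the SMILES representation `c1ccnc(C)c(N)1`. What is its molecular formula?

Atom tally by fragment:
  pyridine ring core → C:5 H:5 N:1
  (− 2 ring H displaced by substituents)
  + CH3 → C:1 H:3
  + NH2 → N:1 H:2
Element totals:
  C: 6
  H: 8
  N: 2

C6H8N2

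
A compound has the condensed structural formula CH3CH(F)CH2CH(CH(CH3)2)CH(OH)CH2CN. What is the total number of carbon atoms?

Element totals:
  C: 10
  H: 18
  F: 1
  N: 1
  O: 1

10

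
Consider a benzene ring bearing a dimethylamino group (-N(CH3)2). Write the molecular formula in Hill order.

C8H11N

Atom tally by fragment:
  benzene ring core → C:6 H:6
  (− 1 ring H displaced by substituents)
  + N(CH3)2 → N:1 C:2 H:6
Element totals:
  C: 8
  H: 11
  N: 1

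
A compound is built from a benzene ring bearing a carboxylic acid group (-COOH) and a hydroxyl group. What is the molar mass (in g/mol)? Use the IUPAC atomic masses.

138.12 g/mol

Atom tally by fragment:
  benzene ring core → C:6 H:6
  (− 2 ring H displaced by substituents)
  + COOH → C:1 H:1 O:2
  + OH → O:1 H:1
Element totals:
  C: 7
  H: 6
  O: 3
Molecular formula: C7H6O3.
  M = 7(12.011) + 6(1.008) + 3(15.999)
    = 84.077 + 6.048 + 47.997 = 138.122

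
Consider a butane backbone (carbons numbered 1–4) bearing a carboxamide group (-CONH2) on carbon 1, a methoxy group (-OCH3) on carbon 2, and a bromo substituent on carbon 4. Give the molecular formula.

Atom tally by fragment:
  H2NOCCH2 → C:2 H:4 O:1 N:1
  CH(OCH3) → C:2 H:4 O:1
  CH2 → C:1 H:2
  CH2Br → C:1 H:2 Br:1
Element totals:
  C: 6
  H: 12
  Br: 1
  N: 1
  O: 2

C6H12BrNO2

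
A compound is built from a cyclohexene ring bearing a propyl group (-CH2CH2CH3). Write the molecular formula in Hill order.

C9H16

Atom tally by fragment:
  cyclohexene ring core → C:6 H:10
  (− 1 ring H displaced by substituents)
  + CH2CH2CH3 → C:3 H:7
Element totals:
  C: 9
  H: 16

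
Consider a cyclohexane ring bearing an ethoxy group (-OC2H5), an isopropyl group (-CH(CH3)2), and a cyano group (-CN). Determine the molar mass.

Atom tally by fragment:
  cyclohexane ring core → C:6 H:12
  (− 3 ring H displaced by substituents)
  + OC2H5 → C:2 H:5 O:1
  + CH(CH3)2 → C:3 H:7
  + CN → C:1 N:1
Element totals:
  C: 12
  H: 21
  N: 1
  O: 1
Molecular formula: C12H21NO.
  M = 12(12.011) + 21(1.008) + 14.007 + 15.999
    = 144.132 + 21.168 + 14.007 + 15.999 = 195.306

195.31 g/mol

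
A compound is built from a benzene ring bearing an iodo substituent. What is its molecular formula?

C6H5I

Atom tally by fragment:
  benzene ring core → C:6 H:6
  (− 1 ring H displaced by substituents)
  + I → I:1
Element totals:
  C: 6
  H: 5
  I: 1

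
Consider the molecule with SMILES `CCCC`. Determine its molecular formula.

C4H10

Atom tally by fragment:
  CH3 → C:1 H:3
  CH2 → C:1 H:2
  CH2 → C:1 H:2
  CH3 → C:1 H:3
Element totals:
  C: 4
  H: 10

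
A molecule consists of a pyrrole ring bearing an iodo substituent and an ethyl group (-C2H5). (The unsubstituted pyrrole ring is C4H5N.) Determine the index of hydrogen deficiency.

Atom tally by fragment:
  pyrrole ring core → C:4 H:5 N:1
  (− 2 ring H displaced by substituents)
  + I → I:1
  + C2H5 → C:2 H:5
Element totals:
  C: 6
  H: 8
  I: 1
  N: 1
Molecular formula: C6H8IN.
DoU = (2C + 2 + N − H − X) / 2 = (2·6 + 2 + 1 − 8 − 1) / 2 = 3.

3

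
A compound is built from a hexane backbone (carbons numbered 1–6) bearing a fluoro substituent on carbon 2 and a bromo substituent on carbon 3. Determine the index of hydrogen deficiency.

0

Atom tally by fragment:
  CH3 → C:1 H:3
  CH(F) → C:1 H:1 F:1
  CH(Br) → C:1 H:1 Br:1
  CH2 → C:1 H:2
  CH2 → C:1 H:2
  CH3 → C:1 H:3
Element totals:
  C: 6
  H: 12
  Br: 1
  F: 1
Molecular formula: C6H12BrF.
DoU = (2C + 2 + N − H − X) / 2 = (2·6 + 2 + 0 − 12 − 2) / 2 = 0.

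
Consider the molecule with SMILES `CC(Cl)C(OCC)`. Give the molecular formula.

C5H11ClO

Atom tally by fragment:
  CH3 → C:1 H:3
  CH(Cl) → C:1 H:1 Cl:1
  CH2OC2H5 → C:3 H:7 O:1
Element totals:
  C: 5
  H: 11
  Cl: 1
  O: 1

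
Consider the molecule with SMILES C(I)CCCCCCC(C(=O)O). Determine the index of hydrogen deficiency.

Atom tally by fragment:
  ICH2 → C:1 H:2 I:1
  CH2 → C:1 H:2
  CH2 → C:1 H:2
  CH2 → C:1 H:2
  CH2 → C:1 H:2
  CH2 → C:1 H:2
  CH2 → C:1 H:2
  CH2COOH → C:2 H:3 O:2
Element totals:
  C: 9
  H: 17
  I: 1
  O: 2
Molecular formula: C9H17IO2.
DoU = (2C + 2 + N − H − X) / 2 = (2·9 + 2 + 0 − 17 − 1) / 2 = 1.

1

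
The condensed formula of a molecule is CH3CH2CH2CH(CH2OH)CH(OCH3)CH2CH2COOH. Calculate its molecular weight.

Atom tally by fragment:
  CH3 → C:1 H:3
  CH2 → C:1 H:2
  CH2 → C:1 H:2
  CH(CH2OH) → C:2 H:4 O:1
  CH(OCH3) → C:2 H:4 O:1
  CH2 → C:1 H:2
  CH2COOH → C:2 H:3 O:2
Element totals:
  C: 10
  H: 20
  O: 4
Molecular formula: C10H20O4.
  M = 10(12.011) + 20(1.008) + 4(15.999)
    = 120.110 + 20.160 + 63.996 = 204.266

204.27 g/mol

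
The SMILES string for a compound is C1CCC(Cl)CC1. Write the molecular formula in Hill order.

C6H11Cl

Atom tally by fragment:
  cyclohexane ring core → C:6 H:12
  (− 1 ring H displaced by substituents)
  + Cl → Cl:1
Element totals:
  C: 6
  H: 11
  Cl: 1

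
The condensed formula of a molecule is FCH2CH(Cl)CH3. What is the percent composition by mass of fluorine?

Atom tally by fragment:
  FCH2 → C:1 H:2 F:1
  CH(Cl) → C:1 H:1 Cl:1
  CH3 → C:1 H:3
Element totals:
  C: 3
  H: 6
  Cl: 1
  F: 1
Molecular formula: C3H6ClF.
Molar mass = 96.529 g/mol.
Mass from F: 1 × 18.998 = 18.998 g/mol.
%F = 18.998 / 96.529 × 100 = 19.68%.

19.68%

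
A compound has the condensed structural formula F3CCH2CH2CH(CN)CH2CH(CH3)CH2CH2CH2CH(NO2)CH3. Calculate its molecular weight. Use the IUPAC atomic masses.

294.32 g/mol

Element totals:
  C: 13
  H: 21
  F: 3
  N: 2
  O: 2
Molecular formula: C13H21F3N2O2.
  M = 13(12.011) + 21(1.008) + 3(18.998) + 2(14.007) + 2(15.999)
    = 156.143 + 21.168 + 56.994 + 28.014 + 31.998 = 294.317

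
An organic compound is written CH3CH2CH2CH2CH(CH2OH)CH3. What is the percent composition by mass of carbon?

Element totals:
  C: 7
  H: 16
  O: 1
Molecular formula: C7H16O.
Molar mass = 116.204 g/mol.
Mass from C: 7 × 12.011 = 84.077 g/mol.
%C = 84.077 / 116.204 × 100 = 72.35%.

72.35%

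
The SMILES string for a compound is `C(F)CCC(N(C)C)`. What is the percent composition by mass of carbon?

60.47%

Atom tally by fragment:
  FCH2 → C:1 H:2 F:1
  CH2 → C:1 H:2
  CH2 → C:1 H:2
  CH2N(CH3)2 → C:3 H:8 N:1
Element totals:
  C: 6
  H: 14
  F: 1
  N: 1
Molecular formula: C6H14FN.
Molar mass = 119.183 g/mol.
Mass from C: 6 × 12.011 = 72.066 g/mol.
%C = 72.066 / 119.183 × 100 = 60.47%.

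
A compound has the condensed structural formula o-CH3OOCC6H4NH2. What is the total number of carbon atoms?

8

Atom tally by fragment:
  benzene ring core → C:6 H:6
  (− 2 ring H displaced by substituents)
  + COOCH3 → C:2 H:3 O:2
  + NH2 → N:1 H:2
Element totals:
  C: 8
  H: 9
  N: 1
  O: 2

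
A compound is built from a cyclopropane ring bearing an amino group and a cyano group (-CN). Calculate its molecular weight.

82.11 g/mol

Atom tally by fragment:
  cyclopropane ring core → C:3 H:6
  (− 2 ring H displaced by substituents)
  + NH2 → N:1 H:2
  + CN → C:1 N:1
Element totals:
  C: 4
  H: 6
  N: 2
Molecular formula: C4H6N2.
  M = 4(12.011) + 6(1.008) + 2(14.007)
    = 48.044 + 6.048 + 28.014 = 82.106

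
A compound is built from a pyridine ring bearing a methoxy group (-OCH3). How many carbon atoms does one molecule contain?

6

Atom tally by fragment:
  pyridine ring core → C:5 H:5 N:1
  (− 1 ring H displaced by substituents)
  + OCH3 → C:1 H:3 O:1
Element totals:
  C: 6
  H: 7
  N: 1
  O: 1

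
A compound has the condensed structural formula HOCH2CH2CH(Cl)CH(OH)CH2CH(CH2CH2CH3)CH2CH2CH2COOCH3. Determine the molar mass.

294.82 g/mol

Atom tally by fragment:
  HOCH2CH2 → C:2 H:5 O:1
  CH(Cl) → C:1 H:1 Cl:1
  CH(OH) → C:1 H:2 O:1
  CH2 → C:1 H:2
  CH(CH2CH2CH3) → C:4 H:8
  CH2 → C:1 H:2
  CH2 → C:1 H:2
  CH2COOCH3 → C:3 H:5 O:2
Element totals:
  C: 14
  H: 27
  Cl: 1
  O: 4
Molecular formula: C14H27ClO4.
  M = 14(12.011) + 27(1.008) + 35.45 + 4(15.999)
    = 168.154 + 27.216 + 35.450 + 63.996 = 294.816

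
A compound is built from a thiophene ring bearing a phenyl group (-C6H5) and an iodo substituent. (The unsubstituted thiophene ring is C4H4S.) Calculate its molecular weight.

Atom tally by fragment:
  thiophene ring core → C:4 H:4 S:1
  (− 2 ring H displaced by substituents)
  + C6H5 → C:6 H:5
  + I → I:1
Element totals:
  C: 10
  H: 7
  I: 1
  S: 1
Molecular formula: C10H7IS.
  M = 10(12.011) + 7(1.008) + 126.904 + 32.06
    = 120.110 + 7.056 + 126.904 + 32.060 = 286.130

286.13 g/mol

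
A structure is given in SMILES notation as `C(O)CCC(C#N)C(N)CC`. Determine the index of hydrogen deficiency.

Atom tally by fragment:
  HOCH2 → C:1 H:3 O:1
  CH2 → C:1 H:2
  CH2 → C:1 H:2
  CH(CN) → C:2 H:1 N:1
  CH(NH2) → C:1 H:3 N:1
  CH2 → C:1 H:2
  CH3 → C:1 H:3
Element totals:
  C: 8
  H: 16
  N: 2
  O: 1
Molecular formula: C8H16N2O.
DoU = (2C + 2 + N − H − X) / 2 = (2·8 + 2 + 2 − 16 − 0) / 2 = 2.

2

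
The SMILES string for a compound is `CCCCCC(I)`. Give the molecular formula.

Atom tally by fragment:
  CH3 → C:1 H:3
  CH2 → C:1 H:2
  CH2 → C:1 H:2
  CH2 → C:1 H:2
  CH2 → C:1 H:2
  CH2I → C:1 H:2 I:1
Element totals:
  C: 6
  H: 13
  I: 1

C6H13I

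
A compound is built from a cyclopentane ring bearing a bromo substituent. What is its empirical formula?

Atom tally by fragment:
  cyclopentane ring core → C:5 H:10
  (− 1 ring H displaced by substituents)
  + Br → Br:1
Element totals:
  C: 5
  H: 9
  Br: 1
Molecular formula: C5H9Br.
gcd of subscripts (1, 5, 9) = 1, so the empirical formula equals the molecular formula.

C5H9Br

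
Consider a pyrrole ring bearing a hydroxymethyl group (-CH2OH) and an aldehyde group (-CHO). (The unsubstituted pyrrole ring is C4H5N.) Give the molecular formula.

C6H7NO2

Atom tally by fragment:
  pyrrole ring core → C:4 H:5 N:1
  (− 2 ring H displaced by substituents)
  + CH2OH → C:1 H:3 O:1
  + CHO → C:1 H:1 O:1
Element totals:
  C: 6
  H: 7
  N: 1
  O: 2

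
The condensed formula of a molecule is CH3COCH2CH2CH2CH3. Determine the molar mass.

Atom tally by fragment:
  CH3COCH2 → C:3 H:5 O:1
  CH2 → C:1 H:2
  CH2 → C:1 H:2
  CH3 → C:1 H:3
Element totals:
  C: 6
  H: 12
  O: 1
Molecular formula: C6H12O.
  M = 6(12.011) + 12(1.008) + 15.999
    = 72.066 + 12.096 + 15.999 = 100.161

100.16 g/mol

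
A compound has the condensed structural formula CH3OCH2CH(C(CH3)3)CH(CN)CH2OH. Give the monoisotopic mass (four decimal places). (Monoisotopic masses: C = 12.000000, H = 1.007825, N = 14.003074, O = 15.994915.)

185.1416

Atom tally by fragment:
  CH3OCH2 → C:2 H:5 O:1
  CH(C(CH3)3) → C:5 H:10
  CH(CN) → C:2 H:1 N:1
  CH2OH → C:1 H:3 O:1
Element totals:
  C: 10
  H: 19
  N: 1
  O: 2
Molecular formula: C10H19NO2.
  M = 10(12.0) + 19(1.007825) + 14.003074 + 2(15.994915)
    = 120.000000 + 19.148675 + 14.003074 + 31.989830 = 185.141579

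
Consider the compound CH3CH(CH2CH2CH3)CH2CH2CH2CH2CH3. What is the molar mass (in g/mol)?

142.29 g/mol

Atom tally by fragment:
  CH3 → C:1 H:3
  CH(CH2CH2CH3) → C:4 H:8
  CH2 → C:1 H:2
  CH2 → C:1 H:2
  CH2 → C:1 H:2
  CH2 → C:1 H:2
  CH3 → C:1 H:3
Element totals:
  C: 10
  H: 22
Molecular formula: C10H22.
  M = 10(12.011) + 22(1.008)
    = 120.110 + 22.176 = 142.286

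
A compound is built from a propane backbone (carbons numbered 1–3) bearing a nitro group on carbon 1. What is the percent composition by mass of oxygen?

35.91%

Atom tally by fragment:
  O2NCH2 → C:1 H:2 N:1 O:2
  CH2 → C:1 H:2
  CH3 → C:1 H:3
Element totals:
  C: 3
  H: 7
  N: 1
  O: 2
Molecular formula: C3H7NO2.
Molar mass = 89.094 g/mol.
Mass from O: 2 × 15.999 = 31.998 g/mol.
%O = 31.998 / 89.094 × 100 = 35.91%.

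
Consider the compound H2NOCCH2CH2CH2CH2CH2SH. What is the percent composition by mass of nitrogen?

Element totals:
  C: 6
  H: 13
  N: 1
  O: 1
  S: 1
Molecular formula: C6H13NOS.
Molar mass = 147.236 g/mol.
Mass from N: 1 × 14.007 = 14.007 g/mol.
%N = 14.007 / 147.236 × 100 = 9.51%.

9.51%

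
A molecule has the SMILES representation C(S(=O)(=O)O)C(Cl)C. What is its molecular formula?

Atom tally by fragment:
  HO3SCH2 → C:1 H:3 S:1 O:3
  CH(Cl) → C:1 H:1 Cl:1
  CH3 → C:1 H:3
Element totals:
  C: 3
  H: 7
  Cl: 1
  O: 3
  S: 1

C3H7ClO3S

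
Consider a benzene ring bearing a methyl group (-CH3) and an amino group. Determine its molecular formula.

C7H9N

Atom tally by fragment:
  benzene ring core → C:6 H:6
  (− 2 ring H displaced by substituents)
  + CH3 → C:1 H:3
  + NH2 → N:1 H:2
Element totals:
  C: 7
  H: 9
  N: 1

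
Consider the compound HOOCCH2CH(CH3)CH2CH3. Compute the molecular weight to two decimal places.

116.16 g/mol

Atom tally by fragment:
  HOOCCH2 → C:2 H:3 O:2
  CH(CH3) → C:2 H:4
  CH2 → C:1 H:2
  CH3 → C:1 H:3
Element totals:
  C: 6
  H: 12
  O: 2
Molecular formula: C6H12O2.
  M = 6(12.011) + 12(1.008) + 2(15.999)
    = 72.066 + 12.096 + 31.998 = 116.160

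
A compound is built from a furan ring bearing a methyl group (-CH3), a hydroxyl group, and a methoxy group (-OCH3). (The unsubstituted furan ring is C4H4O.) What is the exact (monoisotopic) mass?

Atom tally by fragment:
  furan ring core → C:4 H:4 O:1
  (− 3 ring H displaced by substituents)
  + CH3 → C:1 H:3
  + OH → O:1 H:1
  + OCH3 → C:1 H:3 O:1
Element totals:
  C: 6
  H: 8
  O: 3
Molecular formula: C6H8O3.
  M = 6(12.0) + 8(1.007825) + 3(15.994915)
    = 72.000000 + 8.062600 + 47.984745 = 128.047345

128.0473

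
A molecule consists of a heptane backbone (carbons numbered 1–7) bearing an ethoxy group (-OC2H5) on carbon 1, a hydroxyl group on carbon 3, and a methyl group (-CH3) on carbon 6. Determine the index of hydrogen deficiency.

0

Atom tally by fragment:
  C2H5OCH2 → C:3 H:7 O:1
  CH2 → C:1 H:2
  CH(OH) → C:1 H:2 O:1
  CH2 → C:1 H:2
  CH2 → C:1 H:2
  CH(CH3) → C:2 H:4
  CH3 → C:1 H:3
Element totals:
  C: 10
  H: 22
  O: 2
Molecular formula: C10H22O2.
DoU = (2C + 2 + N − H − X) / 2 = (2·10 + 2 + 0 − 22 − 0) / 2 = 0.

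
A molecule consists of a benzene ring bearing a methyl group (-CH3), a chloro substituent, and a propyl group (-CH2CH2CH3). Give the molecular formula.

Atom tally by fragment:
  benzene ring core → C:6 H:6
  (− 3 ring H displaced by substituents)
  + CH3 → C:1 H:3
  + Cl → Cl:1
  + CH2CH2CH3 → C:3 H:7
Element totals:
  C: 10
  H: 13
  Cl: 1

C10H13Cl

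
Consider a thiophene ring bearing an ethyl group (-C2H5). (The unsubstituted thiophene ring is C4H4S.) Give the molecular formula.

C6H8S

Atom tally by fragment:
  thiophene ring core → C:4 H:4 S:1
  (− 1 ring H displaced by substituents)
  + C2H5 → C:2 H:5
Element totals:
  C: 6
  H: 8
  S: 1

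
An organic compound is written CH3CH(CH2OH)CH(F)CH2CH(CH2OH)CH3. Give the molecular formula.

C8H17FO2

Atom tally by fragment:
  CH3 → C:1 H:3
  CH(CH2OH) → C:2 H:4 O:1
  CH(F) → C:1 H:1 F:1
  CH2 → C:1 H:2
  CH(CH2OH) → C:2 H:4 O:1
  CH3 → C:1 H:3
Element totals:
  C: 8
  H: 17
  F: 1
  O: 2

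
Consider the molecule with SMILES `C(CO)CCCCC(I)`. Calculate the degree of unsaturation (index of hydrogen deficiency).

Atom tally by fragment:
  HOCH2CH2 → C:2 H:5 O:1
  CH2 → C:1 H:2
  CH2 → C:1 H:2
  CH2 → C:1 H:2
  CH2 → C:1 H:2
  CH2I → C:1 H:2 I:1
Element totals:
  C: 7
  H: 15
  I: 1
  O: 1
Molecular formula: C7H15IO.
DoU = (2C + 2 + N − H − X) / 2 = (2·7 + 2 + 0 − 15 − 1) / 2 = 0.

0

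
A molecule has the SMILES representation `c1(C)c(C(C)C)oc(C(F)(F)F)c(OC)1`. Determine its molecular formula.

C10H13F3O2

Atom tally by fragment:
  furan ring core → C:4 H:4 O:1
  (− 4 ring H displaced by substituents)
  + CH3 → C:1 H:3
  + CH(CH3)2 → C:3 H:7
  + CF3 → C:1 F:3
  + OCH3 → C:1 H:3 O:1
Element totals:
  C: 10
  H: 13
  F: 3
  O: 2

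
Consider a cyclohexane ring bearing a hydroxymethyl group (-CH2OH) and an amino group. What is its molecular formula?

Atom tally by fragment:
  cyclohexane ring core → C:6 H:12
  (− 2 ring H displaced by substituents)
  + CH2OH → C:1 H:3 O:1
  + NH2 → N:1 H:2
Element totals:
  C: 7
  H: 15
  N: 1
  O: 1

C7H15NO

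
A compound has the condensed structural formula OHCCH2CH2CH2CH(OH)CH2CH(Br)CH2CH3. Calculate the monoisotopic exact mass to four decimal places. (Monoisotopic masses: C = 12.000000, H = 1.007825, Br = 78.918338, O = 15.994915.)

236.0412

Element totals:
  C: 9
  H: 17
  Br: 1
  O: 2
Molecular formula: C9H17BrO2.
  M = 9(12.0) + 17(1.007825) + 78.918338 + 2(15.994915)
    = 108.000000 + 17.133025 + 78.918338 + 31.989830 = 236.041193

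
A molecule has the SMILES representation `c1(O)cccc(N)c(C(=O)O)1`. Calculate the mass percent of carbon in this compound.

54.90%

Atom tally by fragment:
  benzene ring core → C:6 H:6
  (− 3 ring H displaced by substituents)
  + OH → O:1 H:1
  + NH2 → N:1 H:2
  + COOH → C:1 H:1 O:2
Element totals:
  C: 7
  H: 7
  N: 1
  O: 3
Molecular formula: C7H7NO3.
Molar mass = 153.137 g/mol.
Mass from C: 7 × 12.011 = 84.077 g/mol.
%C = 84.077 / 153.137 × 100 = 54.90%.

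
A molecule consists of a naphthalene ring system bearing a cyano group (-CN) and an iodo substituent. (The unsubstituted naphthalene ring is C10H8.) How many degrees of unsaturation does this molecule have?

Atom tally by fragment:
  naphthalene ring system core → C:10 H:8
  (− 2 ring H displaced by substituents)
  + CN → C:1 N:1
  + I → I:1
Element totals:
  C: 11
  H: 6
  I: 1
  N: 1
Molecular formula: C11H6IN.
DoU = (2C + 2 + N − H − X) / 2 = (2·11 + 2 + 1 − 6 − 1) / 2 = 9.

9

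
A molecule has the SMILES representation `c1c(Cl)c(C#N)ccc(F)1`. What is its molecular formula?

C7H3ClFN

Atom tally by fragment:
  benzene ring core → C:6 H:6
  (− 3 ring H displaced by substituents)
  + Cl → Cl:1
  + CN → C:1 N:1
  + F → F:1
Element totals:
  C: 7
  H: 3
  Cl: 1
  F: 1
  N: 1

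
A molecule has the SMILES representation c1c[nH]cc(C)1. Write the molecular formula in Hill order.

Atom tally by fragment:
  pyrrole ring core → C:4 H:5 N:1
  (− 1 ring H displaced by substituents)
  + CH3 → C:1 H:3
Element totals:
  C: 5
  H: 7
  N: 1

C5H7N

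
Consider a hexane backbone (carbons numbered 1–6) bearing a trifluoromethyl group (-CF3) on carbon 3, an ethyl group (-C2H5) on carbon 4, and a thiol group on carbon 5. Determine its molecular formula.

Atom tally by fragment:
  CH3 → C:1 H:3
  CH2 → C:1 H:2
  CH(CF3) → C:2 H:1 F:3
  CH(C2H5) → C:3 H:6
  CH(SH) → C:1 H:2 S:1
  CH3 → C:1 H:3
Element totals:
  C: 9
  H: 17
  F: 3
  S: 1

C9H17F3S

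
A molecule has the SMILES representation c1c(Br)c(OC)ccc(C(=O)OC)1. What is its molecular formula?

Atom tally by fragment:
  benzene ring core → C:6 H:6
  (− 3 ring H displaced by substituents)
  + Br → Br:1
  + OCH3 → C:1 H:3 O:1
  + COOCH3 → C:2 H:3 O:2
Element totals:
  C: 9
  H: 9
  Br: 1
  O: 3

C9H9BrO3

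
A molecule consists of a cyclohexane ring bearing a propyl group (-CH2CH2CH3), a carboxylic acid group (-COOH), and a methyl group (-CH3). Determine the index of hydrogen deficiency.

Atom tally by fragment:
  cyclohexane ring core → C:6 H:12
  (− 3 ring H displaced by substituents)
  + CH2CH2CH3 → C:3 H:7
  + COOH → C:1 H:1 O:2
  + CH3 → C:1 H:3
Element totals:
  C: 11
  H: 20
  O: 2
Molecular formula: C11H20O2.
DoU = (2C + 2 + N − H − X) / 2 = (2·11 + 2 + 0 − 20 − 0) / 2 = 2.

2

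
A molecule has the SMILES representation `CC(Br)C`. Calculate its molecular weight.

Atom tally by fragment:
  CH3 → C:1 H:3
  CH(Br) → C:1 H:1 Br:1
  CH3 → C:1 H:3
Element totals:
  C: 3
  H: 7
  Br: 1
Molecular formula: C3H7Br.
  M = 3(12.011) + 7(1.008) + 79.904
    = 36.033 + 7.056 + 79.904 = 122.993

122.99 g/mol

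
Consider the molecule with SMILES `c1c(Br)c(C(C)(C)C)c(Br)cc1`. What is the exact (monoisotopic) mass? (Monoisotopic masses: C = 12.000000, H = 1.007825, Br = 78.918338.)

Atom tally by fragment:
  benzene ring core → C:6 H:6
  (− 3 ring H displaced by substituents)
  + Br → Br:1
  + C(CH3)3 → C:4 H:9
  + Br → Br:1
Element totals:
  C: 10
  H: 12
  Br: 2
Molecular formula: C10H12Br2.
  M = 10(12.0) + 12(1.007825) + 2(78.918338)
    = 120.000000 + 12.093900 + 157.836676 = 289.930576

289.9306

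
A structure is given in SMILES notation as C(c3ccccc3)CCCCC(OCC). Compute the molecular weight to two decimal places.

206.33 g/mol

Atom tally by fragment:
  C6H5CH2 → C:7 H:7
  CH2 → C:1 H:2
  CH2 → C:1 H:2
  CH2 → C:1 H:2
  CH2 → C:1 H:2
  CH2OC2H5 → C:3 H:7 O:1
Element totals:
  C: 14
  H: 22
  O: 1
Molecular formula: C14H22O.
  M = 14(12.011) + 22(1.008) + 15.999
    = 168.154 + 22.176 + 15.999 = 206.329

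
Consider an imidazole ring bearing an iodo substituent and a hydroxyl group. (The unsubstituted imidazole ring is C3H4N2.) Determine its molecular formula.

Atom tally by fragment:
  imidazole ring core → C:3 H:4 N:2
  (− 2 ring H displaced by substituents)
  + I → I:1
  + OH → O:1 H:1
Element totals:
  C: 3
  H: 3
  I: 1
  N: 2
  O: 1

C3H3IN2O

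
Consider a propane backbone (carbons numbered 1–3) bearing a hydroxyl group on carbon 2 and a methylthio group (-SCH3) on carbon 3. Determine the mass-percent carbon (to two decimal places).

45.25%

Atom tally by fragment:
  CH3 → C:1 H:3
  CH(OH) → C:1 H:2 O:1
  CH2SCH3 → C:2 H:5 S:1
Element totals:
  C: 4
  H: 10
  O: 1
  S: 1
Molecular formula: C4H10OS.
Molar mass = 106.183 g/mol.
Mass from C: 4 × 12.011 = 48.044 g/mol.
%C = 48.044 / 106.183 × 100 = 45.25%.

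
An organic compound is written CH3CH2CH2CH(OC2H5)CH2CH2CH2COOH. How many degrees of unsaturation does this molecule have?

Atom tally by fragment:
  CH3 → C:1 H:3
  CH2 → C:1 H:2
  CH2 → C:1 H:2
  CH(OC2H5) → C:3 H:6 O:1
  CH2 → C:1 H:2
  CH2 → C:1 H:2
  CH2COOH → C:2 H:3 O:2
Element totals:
  C: 10
  H: 20
  O: 3
Molecular formula: C10H20O3.
DoU = (2C + 2 + N − H − X) / 2 = (2·10 + 2 + 0 − 20 − 0) / 2 = 1.

1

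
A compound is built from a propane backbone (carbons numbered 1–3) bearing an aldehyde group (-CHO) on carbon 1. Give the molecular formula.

Atom tally by fragment:
  OHCCH2 → C:2 H:3 O:1
  CH2 → C:1 H:2
  CH3 → C:1 H:3
Element totals:
  C: 4
  H: 8
  O: 1

C4H8O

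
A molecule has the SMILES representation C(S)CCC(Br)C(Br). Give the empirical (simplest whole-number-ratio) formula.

C5H10Br2S

Atom tally by fragment:
  HSCH2 → C:1 H:3 S:1
  CH2 → C:1 H:2
  CH2 → C:1 H:2
  CH(Br) → C:1 H:1 Br:1
  CH2Br → C:1 H:2 Br:1
Element totals:
  C: 5
  H: 10
  Br: 2
  S: 1
Molecular formula: C5H10Br2S.
gcd of subscripts (2, 5, 10, 1) = 1, so the empirical formula equals the molecular formula.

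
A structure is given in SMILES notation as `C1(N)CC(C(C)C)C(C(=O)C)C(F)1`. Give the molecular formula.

Atom tally by fragment:
  cyclopentane ring core → C:5 H:10
  (− 4 ring H displaced by substituents)
  + NH2 → N:1 H:2
  + CH(CH3)2 → C:3 H:7
  + COCH3 → C:2 H:3 O:1
  + F → F:1
Element totals:
  C: 10
  H: 18
  F: 1
  N: 1
  O: 1

C10H18FNO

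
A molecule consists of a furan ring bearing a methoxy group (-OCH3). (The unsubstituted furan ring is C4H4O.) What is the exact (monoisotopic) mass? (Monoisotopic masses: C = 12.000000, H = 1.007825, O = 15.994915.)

Atom tally by fragment:
  furan ring core → C:4 H:4 O:1
  (− 1 ring H displaced by substituents)
  + OCH3 → C:1 H:3 O:1
Element totals:
  C: 5
  H: 6
  O: 2
Molecular formula: C5H6O2.
  M = 5(12.0) + 6(1.007825) + 2(15.994915)
    = 60.000000 + 6.046950 + 31.989830 = 98.036780

98.0368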